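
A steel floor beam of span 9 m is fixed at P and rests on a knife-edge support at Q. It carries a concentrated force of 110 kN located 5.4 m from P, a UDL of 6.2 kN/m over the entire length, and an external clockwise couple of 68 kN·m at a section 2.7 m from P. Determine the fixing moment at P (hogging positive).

Take the reaction at Q as the redundant and release it; the primary structure is a cantilever fixed at P.
Primary-structure tip deflection at Q by superposition:
  point load 110 at a = 5.4: Pa²(3L − a)/(6EI) = 11547/EI
  UDL 6.2: wL⁴/(8EI) = 5085/EI
  clockwise couple 68 at a = 2.7: M₀a(2L − a)/(2EI) = 1405/EI
  δ_0 = 18037/EI
Flexibility coefficient — unit upward force at Q: δ_{QQ} = L³/(3EI) = 243/EI.
The prop prevents deflection at Q: R_Q = δ_0/δ_{QQ} = 18037/243 = 74.22 kN.
Moment equilibrium about P: M_P = Σ(load moments about P) − R_Q·L = 913.1 − 74.22×9 = 245.1 kN·m.

M_P = 245.1 kN·m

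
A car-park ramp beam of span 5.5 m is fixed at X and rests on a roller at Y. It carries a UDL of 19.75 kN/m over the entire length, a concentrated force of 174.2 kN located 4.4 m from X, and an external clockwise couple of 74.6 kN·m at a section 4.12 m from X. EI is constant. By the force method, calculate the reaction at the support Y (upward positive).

Release the roller at Y. Primary structure: cantilever fixed at X.
Downward deflection at the released point Y due to the loads:
  UDL 19.75: wL⁴/(8EI) = 2259/EI
  point load 174.2 at a = 4.4: Pa²(3L − a)/(6EI) = 6801/EI
  clockwise couple 74.6 at a = 4.12: M₀a(2L − a)/(2EI) = 1057/EI
  δ_0 = 10118/EI
Flexibility coefficient — unit upward force at Y: δ_{YY} = L³/(3EI) = 55.46/EI.
The prop prevents deflection at Y: R_Y = δ_0/δ_{YY} = 10118/55.46 = 182.4 kN.

R_Y = 182.4 kN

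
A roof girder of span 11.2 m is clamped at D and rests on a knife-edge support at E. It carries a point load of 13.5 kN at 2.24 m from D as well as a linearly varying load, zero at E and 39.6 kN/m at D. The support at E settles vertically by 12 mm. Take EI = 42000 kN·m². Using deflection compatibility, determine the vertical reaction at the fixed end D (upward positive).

Take the reaction at E as the redundant and release it; the primary structure is a cantilever fixed at D.
Primary-structure tip deflection at E by superposition:
  point load 13.5 at a = 2.24: Pa²(3L − a)/(6EI) = 354/EI
  triangular load, peak 39.6 at the fixed end: w₀L⁴/(30EI) = 20770/EI
  δ_0 = 21124/EI
Flexibility coefficient — unit upward force at E: δ_{EE} = L³/(3EI) = 468.3/EI.
With EI = 42000 kN·m²: δ_0 = 0.50296 m and δ_{EE} = 0.01115 m/kN.
Compatibility — the beam at E must follow the support down by 0.012 m: δ_0 − R_E·δ_{EE} = 0.012, so R_E = (0.50296 − 0.012)/0.01115 = 44.03 kN.
Vertical equilibrium: R_D = ΣP − R_E = 235.3 − 44.03 = 191.2 kN.

R_D = 191.2 kN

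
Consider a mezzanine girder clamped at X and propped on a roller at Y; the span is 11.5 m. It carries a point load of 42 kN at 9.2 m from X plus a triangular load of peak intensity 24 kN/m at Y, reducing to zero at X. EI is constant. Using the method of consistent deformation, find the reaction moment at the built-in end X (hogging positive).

M_X = 231.5 kN·m

Take the reaction at Y as the redundant and release it; the primary structure is a cantilever fixed at X.
Downward deflection at the released point Y due to the loads:
  point load 42 at a = 9.2: Pa²(3L − a)/(6EI) = 14990/EI
  triangular load, peak 24 at the free end: 11w₀L⁴/(120EI) = 38478/EI
  δ_0 = 53468/EI
Tip deflection under a unit load at Y: L³/(3EI) = 507/EI.
The prop prevents deflection at Y: R_Y = δ_0/δ_{YY} = 53468/507 = 105.5 kN.
Moment equilibrium about X: M_X = Σ(load moments about X) − R_Y·L = 1444 − 105.5×11.5 = 231.5 kN·m.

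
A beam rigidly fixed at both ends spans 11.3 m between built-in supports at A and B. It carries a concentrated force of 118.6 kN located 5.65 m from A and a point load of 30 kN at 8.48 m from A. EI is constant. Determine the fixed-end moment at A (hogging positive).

M_A = 183.4 kN·m

Take the two fixed-end moments M_A, M_B as redundants; the released structure is the simple span AB.
Simple-span end rotations at A and B under the given loads:
  at A: point load 118.6 at a = 5.65: Pab(L + b)/(6LEI) = 946.5/EI
  at B: point load 118.6 at a = 5.65: Pab(L + a)/(6LEI) = 946.5/EI
  at A: point load 30 at a = 8.48: Pab(L + b)/(6LEI) = 149.4/EI
  at B: point load 30 at a = 8.48: Pab(L + a)/(6LEI) = 209.3/EI
  θ_A0 = 1096/EI,  θ_B0 = 1156/EI
Flexibility coefficients: a unit moment at one end gives L/(3EI) there and L/(6EI) at the far end, so f₁₁ = f₂₂ = 3.767/EI and f₁₂ = f₂₁ = 1.883/EI.
Compatibility — zero rotation at each built-in end:
  3.767 M_A + 1.883 M_B = 1096
  1.883 M_A + 3.767 M_B = 1156
Solving the pair gives M_A = 183.4 kN·m and M_B = 215.2 kN·m (hogging).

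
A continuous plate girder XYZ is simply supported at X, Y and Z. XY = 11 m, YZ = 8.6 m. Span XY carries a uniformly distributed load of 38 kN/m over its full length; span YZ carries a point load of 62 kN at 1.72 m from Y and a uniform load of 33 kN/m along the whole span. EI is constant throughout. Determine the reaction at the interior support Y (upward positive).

R_Y = 502 kN

Take M_Y as the redundant. Released structure: two simple spans XY and YZ with a hinge at Y.
Discontinuity in slope at Y on the released structure — sum the simple-span end rotations:
  span XY: UDL 38: wL³/(24EI) = 2107/EI
  span YZ: point load 62 at a = 1.72: Pab(L + b)/(6LEI) = 220.1/EI
  span YZ: UDL 33: wL³/(24EI) = 874.6/EI
  relative rotation θ_0 = (2107 + 1095)/EI = 3202/EI
A unit hogging moment at Y produces rotation L₁/(3EI) + L₂/(3EI) = 6.533/EI.
Slope continuity at Y: θ_0 = M_Y·6.533/EI, so M_Y = 3202/6.533 = 490.1 kN·m (hogging).
Span XY, ΣM about X with M_Y applied at Y: R_Y^{XY}·11 = 2299 + 490.1, so R_Y^{XY} = 253.6 kN and R_X = 418 − 253.6 = 164.4 kN.
Span YZ, ΣM about Z: R_Y^{YZ}·8.6 = 1647 + 490.1, so R_Y^{YZ} = 248.5 kN and R_Z = 345.8 − 248.5 = 97.31 kN.
R_Y = 253.6 + 248.5 = 502 kN.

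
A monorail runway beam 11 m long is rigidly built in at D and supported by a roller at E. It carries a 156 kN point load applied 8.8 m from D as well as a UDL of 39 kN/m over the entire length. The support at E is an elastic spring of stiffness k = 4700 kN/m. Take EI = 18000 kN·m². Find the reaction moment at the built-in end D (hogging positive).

Choose R_E as the redundant. The primary structure is the cantilever fixed at D.
Primary-structure tip deflection at E by superposition:
  point load 156 at a = 8.8: Pa²(3L − a)/(6EI) = 48725/EI
  UDL 39: wL⁴/(8EI) = 71375/EI
  δ_0 = 120100/EI
Tip deflection under a unit load at E: L³/(3EI) = 443.7/EI.
With EI = 18000 kN·m²: δ_0 = 6.6722 m and δ_{EE} = 0.024648 m/kN.
Compatibility — the spring shortens by R_E/k under the reaction it provides: δ_0 − R_E·δ_{EE} = R_E/k. With 1/k = 0.000213 m/kN, R_E = δ_0 / (δ_{EE} + 1/k) = 6.6722 / (0.024648 + 0.000213) = 268.4 kN.
Moment equilibrium about D: M_D = Σ(load moments about D) − R_E·L = 3732 − 268.4×11 = 780.1 kN·m.

M_D = 780.1 kN·m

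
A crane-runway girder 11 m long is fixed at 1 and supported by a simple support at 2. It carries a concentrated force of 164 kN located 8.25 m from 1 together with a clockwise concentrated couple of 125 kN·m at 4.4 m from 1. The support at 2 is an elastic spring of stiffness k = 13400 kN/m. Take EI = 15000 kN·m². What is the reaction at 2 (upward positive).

Remove the prop at 2; the released (primary) structure is a cantilever built in at 1.
Downward deflection at the released point 2 due to the loads:
  point load 164 at a = 8.25: Pa²(3L − a)/(6EI) = 46044/EI
  clockwise couple 125 at a = 4.4: M₀a(2L − a)/(2EI) = 4840/EI
  δ_0 = 50884/EI
Flexibility coefficient — unit upward force at 2: δ_{22} = L³/(3EI) = 443.7/EI.
With EI = 15000 kN·m²: δ_0 = 3.3923 m and δ_{22} = 0.029578 m/kN.
Compatibility — the spring shortens by R_2/k under the reaction it provides: δ_0 − R_2·δ_{22} = R_2/k. With 1/k = 0.000075 m/kN, R_2 = δ_0 / (δ_{22} + 1/k) = 3.3923 / (0.029578 + 0.000075) = 114.4 kN.

R_2 = 114.4 kN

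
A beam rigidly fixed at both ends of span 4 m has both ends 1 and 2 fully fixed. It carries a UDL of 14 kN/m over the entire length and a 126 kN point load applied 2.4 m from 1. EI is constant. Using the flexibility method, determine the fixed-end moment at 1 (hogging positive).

M_1 = 67.05 kN·m

Take the two fixed-end moments M_1, M_2 as redundants; the released structure is the simple span 12.
Simple-span end rotations at 1 and 2 under the given loads:
  at 1: UDL 14: wL³/(24EI) = 37.33/EI
  at 2: UDL 14: wL³/(24EI) = 37.33/EI
  at 1: point load 126 at a = 2.4: Pab(L + b)/(6LEI) = 112.9/EI
  at 2: point load 126 at a = 2.4: Pab(L + a)/(6LEI) = 129/EI
  θ_10 = 150.2/EI,  θ_20 = 166.4/EI
Flexibility coefficients: a unit moment at one end gives L/(3EI) there and L/(6EI) at the far end, so f₁₁ = f₂₂ = 1.333/EI and f₁₂ = f₂₁ = 0.6667/EI.
Compatibility — zero rotation at each built-in end:
  1.333 M_1 + 0.6667 M_2 = 150.2
  0.6667 M_1 + 1.333 M_2 = 166.4
Solving the pair gives M_1 = 67.05 kN·m and M_2 = 91.24 kN·m (hogging).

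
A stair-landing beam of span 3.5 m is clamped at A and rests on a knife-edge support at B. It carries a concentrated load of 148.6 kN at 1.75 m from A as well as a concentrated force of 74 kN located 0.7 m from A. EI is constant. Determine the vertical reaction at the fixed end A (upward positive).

Release the roller at B. Primary structure: cantilever fixed at A.
Downward deflection at the released point B due to the loads:
  point load 148.6 at a = 1.75: Pa²(3L − a)/(6EI) = 663.7/EI
  point load 74 at a = 0.7: Pa²(3L − a)/(6EI) = 59.22/EI
  δ_0 = 722.9/EI
Flexibility coefficient — unit upward force at B: δ_{BB} = L³/(3EI) = 14.29/EI.
The prop prevents deflection at B: R_B = δ_0/δ_{BB} = 722.9/14.29 = 50.58 kN.
Vertical equilibrium: R_A = ΣP − R_B = 222.6 − 50.58 = 172 kN.

R_A = 172 kN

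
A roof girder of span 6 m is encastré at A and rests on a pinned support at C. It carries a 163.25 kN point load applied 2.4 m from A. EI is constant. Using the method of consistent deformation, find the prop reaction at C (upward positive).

R_C = 33.96 kN

Choose R_C as the redundant. The primary structure is the cantilever fixed at A.
Free-end deflection of the primary structure under the applied loading (downward +):
  point load 163.25 at a = 2.4: Pa²(3L − a)/(6EI) = 2445/EI
Flexibility coefficient — unit upward force at C: δ_{CC} = L³/(3EI) = 72/EI.
Compatibility at C: δ_0 − R_C·δ_{CC} = 0, so R_C = 2445/72 = 33.96 kN.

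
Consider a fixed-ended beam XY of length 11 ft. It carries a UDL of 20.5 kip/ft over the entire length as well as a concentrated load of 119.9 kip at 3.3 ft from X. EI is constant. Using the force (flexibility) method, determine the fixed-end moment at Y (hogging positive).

Take the two fixed-end moments M_X, M_Y as redundants; the released structure is the simple span XY.
On the primary (simply-supported) span, the end slopes from the loading are:
  at X: UDL 20.5: wL³/(24EI) = 1137/EI
  at Y: UDL 20.5: wL³/(24EI) = 1137/EI
  at X: point load 119.9 at a = 3.3: Pab(L + b)/(6LEI) = 863.2/EI
  at Y: point load 119.9 at a = 3.3: Pab(L + a)/(6LEI) = 660.1/EI
  θ_X0 = 2000/EI,  θ_Y0 = 1797/EI
Flexibility coefficients: a unit moment at one end gives L/(3EI) there and L/(6EI) at the far end, so f₁₁ = f₂₂ = 3.667/EI and f₁₂ = f₂₁ = 1.833/EI.
Compatibility — zero rotation at each built-in end:
  3.667 M_X + 1.833 M_Y = 2000
  1.833 M_X + 3.667 M_Y = 1797
Solving the pair gives M_X = 400.6 kip·ft and M_Y = 289.8 kip·ft (hogging).

M_Y = 289.8 kip·ft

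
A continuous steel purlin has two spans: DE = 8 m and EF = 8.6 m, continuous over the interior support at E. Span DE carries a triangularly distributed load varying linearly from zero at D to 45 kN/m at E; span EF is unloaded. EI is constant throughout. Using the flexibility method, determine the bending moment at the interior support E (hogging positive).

M_E = 92.53 kN·m

Insert a hinge at E; M_E is the redundant, and each span becomes simply supported.
Rotations at E on the released spans (each span's end-slope, ×1/EI):
  span DE: triangular load, peak 45: w₀L³/(45EI) = 512/EI
  relative rotation θ_0 = (512 + 0)/EI = 512/EI
A unit hogging moment at E produces rotation L₁/(3EI) + L₂/(3EI) = 5.533/EI.
Compatibility: M_E·(L₁+L₂)/(3EI) = θ_0, giving M_E = 92.53 kN·m (hogging).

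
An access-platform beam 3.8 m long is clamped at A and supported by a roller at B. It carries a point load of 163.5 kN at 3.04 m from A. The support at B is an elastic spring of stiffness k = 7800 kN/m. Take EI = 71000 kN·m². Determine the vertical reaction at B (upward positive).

R_B = 76.86 kN

Choose R_B as the redundant. The primary structure is the cantilever fixed at A.
Primary-structure tip deflection at B by superposition:
  point load 163.5 at a = 3.04: Pa²(3L − a)/(6EI) = 2105/EI
Tip deflection under a unit load at B: L³/(3EI) = 18.29/EI.
With EI = 71000 kN·m²: δ_0 = 0.029653 m and δ_{BB} = 0.000258 m/kN.
Compatibility — the spring shortens by R_B/k under the reaction it provides: δ_0 − R_B·δ_{BB} = R_B/k. With 1/k = 0.000128 m/kN, R_B = δ_0 / (δ_{BB} + 1/k) = 0.029653 / (0.000258 + 0.000128) = 76.86 kN.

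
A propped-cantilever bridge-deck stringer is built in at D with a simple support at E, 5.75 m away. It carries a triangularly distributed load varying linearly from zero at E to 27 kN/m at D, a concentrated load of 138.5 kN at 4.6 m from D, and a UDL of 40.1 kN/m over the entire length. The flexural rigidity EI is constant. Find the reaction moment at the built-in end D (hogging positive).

Choose R_E as the redundant. The primary structure is the cantilever fixed at D.
Primary-structure tip deflection at E by superposition:
  triangular load, peak 27 at the fixed end: w₀L⁴/(30EI) = 983.8/EI
  point load 138.5 at a = 4.6: Pa²(3L − a)/(6EI) = 6179/EI
  UDL 40.1: wL⁴/(8EI) = 5479/EI
  δ_0 = 12642/EI
Flexibility coefficient — unit upward force at E: δ_{EE} = L³/(3EI) = 63.37/EI.
Compatibility at E: δ_0 − R_E·δ_{EE} = 0, so R_E = 12642/63.37 = 199.5 kN.
Moment equilibrium about D: M_D = Σ(load moments about D) − R_E·L = 1449 − 199.5×5.75 = 301.7 kN·m.

M_D = 301.7 kN·m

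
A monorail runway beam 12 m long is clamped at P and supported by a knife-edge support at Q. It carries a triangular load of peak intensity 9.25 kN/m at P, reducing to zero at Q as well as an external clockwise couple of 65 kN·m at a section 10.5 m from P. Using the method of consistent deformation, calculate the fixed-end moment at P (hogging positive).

M_P = 57.82 kN·m

Release the roller at Q. Primary structure: cantilever fixed at P.
Primary-structure tip deflection at Q by superposition:
  triangular load, peak 9.25 at the fixed end: w₀L⁴/(30EI) = 6394/EI
  clockwise couple 65 at a = 10.5: M₀a(2L − a)/(2EI) = 4607/EI
  δ_0 = 11000/EI
Flexibility coefficient — unit upward force at Q: δ_{QQ} = L³/(3EI) = 576/EI.
The prop prevents deflection at Q: R_Q = δ_0/δ_{QQ} = 11000/576 = 19.1 kN.
Moment equilibrium about P: M_P = Σ(load moments about P) − R_Q·L = 287 − 19.1×12 = 57.82 kN·m.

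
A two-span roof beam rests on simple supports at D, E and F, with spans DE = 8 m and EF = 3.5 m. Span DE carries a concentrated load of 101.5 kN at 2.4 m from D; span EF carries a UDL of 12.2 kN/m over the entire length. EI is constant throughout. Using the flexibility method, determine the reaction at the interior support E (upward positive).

R_E = 85.8 kN

Release continuity at E by inserting a hinge; the redundant is the internal moment M_E. The primary structure is two simply-supported spans DE and EF.
Rotations at E on the released spans (each span's end-slope, ×1/EI):
  span DE: point load 101.5 at a = 2.4: Pab(L + a)/(6LEI) = 295.6/EI
  span EF: UDL 12.2: wL³/(24EI) = 21.79/EI
  relative rotation θ_0 = (295.6 + 21.79)/EI = 317.4/EI
A unit hogging moment at E produces rotation L₁/(3EI) + L₂/(3EI) = 3.833/EI.
Compatibility: M_E·(L₁+L₂)/(3EI) = θ_0, giving M_E = 82.79 kN·m (hogging).
Span DE, ΣM about D with M_E applied at E: R_E^{DE}·8 = 243.6 + 82.79, so R_E^{DE} = 40.8 kN and R_D = 101.5 − 40.8 = 60.7 kN.
Span EF, ΣM about F: R_E^{EF}·3.5 = 74.72 + 82.79, so R_E^{EF} = 45 kN and R_F = 42.7 − 45 = -2.304 kN.
R_E = 40.8 + 45 = 85.8 kN.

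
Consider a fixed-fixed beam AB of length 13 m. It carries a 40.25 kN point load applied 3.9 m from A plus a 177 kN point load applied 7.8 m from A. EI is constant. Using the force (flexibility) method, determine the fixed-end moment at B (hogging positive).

Release both end moments; the primary structure is a simply-supported span AB with redundants M_A and M_B.
On the primary (simply-supported) span, the end slopes from the loading are:
  at A: point load 40.25 at a = 3.9: Pab(L + b)/(6LEI) = 404.7/EI
  at B: point load 40.25 at a = 3.9: Pab(L + a)/(6LEI) = 309.5/EI
  at A: point load 177 at a = 7.8: Pab(L + b)/(6LEI) = 1675/EI
  at B: point load 177 at a = 7.8: Pab(L + a)/(6LEI) = 1914/EI
  θ_A0 = 2080/EI,  θ_B0 = 2224/EI
Flexibility coefficients: a unit moment at one end gives L/(3EI) there and L/(6EI) at the far end, so f₁₁ = f₂₂ = 4.333/EI and f₁₂ = f₂₁ = 2.167/EI.
Compatibility — zero rotation at each built-in end:
  4.333 M_A + 2.167 M_B = 2080
  2.167 M_A + 4.333 M_B = 2224
Solving the pair gives M_A = 297.8 kN·m and M_B = 364.3 kN·m (hogging).

M_B = 364.3 kN·m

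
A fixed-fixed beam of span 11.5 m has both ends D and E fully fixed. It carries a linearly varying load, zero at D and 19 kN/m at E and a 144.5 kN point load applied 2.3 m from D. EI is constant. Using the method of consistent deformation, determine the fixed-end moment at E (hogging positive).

M_E = 178.8 kN·m

Take the two fixed-end moments M_D, M_E as redundants; the released structure is the simple span DE.
On the primary (simply-supported) span, the end slopes from the loading are:
  at D: triangular load, peak 19: 7w₀L³/(360EI) = 561.9/EI
  at E: triangular load, peak 19: w₀L³/(45EI) = 642.1/EI
  at D: point load 144.5 at a = 2.3: Pab(L + b)/(6LEI) = 917.3/EI
  at E: point load 144.5 at a = 2.3: Pab(L + a)/(6LEI) = 611.5/EI
  θ_D0 = 1479/EI,  θ_E0 = 1254/EI
Flexibility coefficients: a unit moment at one end gives L/(3EI) there and L/(6EI) at the far end, so f₁₁ = f₂₂ = 3.833/EI and f₁₂ = f₂₁ = 1.917/EI.
Compatibility — zero rotation at each built-in end:
  3.833 M_D + 1.917 M_E = 1479
  1.917 M_D + 3.833 M_E = 1254
Solving the pair gives M_D = 296.5 kN·m and M_E = 178.8 kN·m (hogging).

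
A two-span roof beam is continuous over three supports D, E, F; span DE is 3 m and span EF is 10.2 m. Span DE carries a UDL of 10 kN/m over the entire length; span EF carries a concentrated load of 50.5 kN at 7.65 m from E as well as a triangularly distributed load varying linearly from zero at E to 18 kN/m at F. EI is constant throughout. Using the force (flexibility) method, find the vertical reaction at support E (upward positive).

R_E = 115.9 kN

Insert a hinge at E; M_E is the redundant, and each span becomes simply supported.
End slopes at the hinge E, treating each span as simply supported:
  span DE: UDL 10: wL³/(24EI) = 11.25/EI
  span EF: point load 50.5 at a = 7.65: Pab(L + b)/(6LEI) = 205.2/EI
  span EF: triangular load, peak 18: 7w₀L³/(360EI) = 371.4/EI
  relative rotation θ_0 = (11.25 + 576.7)/EI = 587.9/EI
A unit hogging moment at E produces rotation L₁/(3EI) + L₂/(3EI) = 4.4/EI.
Slope continuity at E: θ_0 = M_E·4.4/EI, so M_E = 587.9/4.4 = 133.6 kN·m (hogging).
Span DE, ΣM about D with M_E applied at E: R_E^{DE}·3 = 45 + 133.6, so R_E^{DE} = 59.54 kN and R_D = 30 − 59.54 = -29.54 kN.
Span EF, ΣM about F: R_E^{EF}·10.2 = 440.9 + 133.6, so R_E^{EF} = 56.32 kN and R_F = 142.3 − 56.32 = 85.98 kN.
R_E = 59.54 + 56.32 = 115.9 kN.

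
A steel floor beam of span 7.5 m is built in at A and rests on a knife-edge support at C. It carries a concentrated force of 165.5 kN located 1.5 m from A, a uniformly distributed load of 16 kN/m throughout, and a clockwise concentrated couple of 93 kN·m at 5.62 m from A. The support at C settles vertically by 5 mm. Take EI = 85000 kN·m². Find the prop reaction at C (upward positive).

Take the reaction at C as the redundant and release it; the primary structure is a cantilever fixed at A.
Primary-structure tip deflection at C by superposition:
  point load 165.5 at a = 1.5: Pa²(3L − a)/(6EI) = 1303/EI
  UDL 16: wL⁴/(8EI) = 6328/EI
  clockwise couple 93 at a = 5.62: M₀a(2L − a)/(2EI) = 2451/EI
  δ_0 = 10083/EI
Flexibility coefficient — unit upward force at C: δ_{CC} = L³/(3EI) = 140.6/EI.
With EI = 85000 kN·m²: δ_0 = 0.11862 m and δ_{CC} = 0.001654 m/kN.
Compatibility — the beam at C must follow the support down by 0.005 m: δ_0 − R_C·δ_{CC} = 0.005, so R_C = (0.11862 − 0.005)/0.001654 = 68.68 kN.

R_C = 68.68 kN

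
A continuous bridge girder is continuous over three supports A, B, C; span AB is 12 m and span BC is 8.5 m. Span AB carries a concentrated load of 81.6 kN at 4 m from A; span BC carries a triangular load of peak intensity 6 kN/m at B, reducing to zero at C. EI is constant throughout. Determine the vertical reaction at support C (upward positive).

Take M_B as the redundant. Released structure: two simple spans AB and BC with a hinge at B.
Discontinuity in slope at B on the released structure — sum the simple-span end rotations:
  span AB: point load 81.6 at a = 4: Pab(L + a)/(6LEI) = 580.3/EI
  span BC: triangular load, peak 6: w₀L³/(45EI) = 81.88/EI
  relative rotation θ_0 = (580.3 + 81.88)/EI = 662.1/EI
A unit hogging moment at B produces rotation L₁/(3EI) + L₂/(3EI) = 6.833/EI.
Compatibility: M_B·(L₁+L₂)/(3EI) = θ_0, giving M_B = 96.9 kN·m (hogging).
Span BC, ΣM about C: R_B^{BC}·8.5 = 144.5 + 96.9, so R_B^{BC} = 28.4 kN and R_C = 25.5 − 28.4 = -2.9 kN.

R_C = -2.9 kN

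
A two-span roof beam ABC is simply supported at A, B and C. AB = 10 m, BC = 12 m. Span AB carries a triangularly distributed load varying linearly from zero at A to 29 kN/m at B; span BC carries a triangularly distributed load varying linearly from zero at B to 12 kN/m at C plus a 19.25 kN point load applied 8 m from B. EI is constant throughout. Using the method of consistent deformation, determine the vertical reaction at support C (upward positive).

R_C = 47.37 kN

Release continuity at B by inserting a hinge; the redundant is the internal moment M_B. The primary structure is two simply-supported spans AB and BC.
Rotations at B on the released spans (each span's end-slope, ×1/EI):
  span AB: triangular load, peak 29: w₀L³/(45EI) = 644.4/EI
  span BC: triangular load, peak 12: 7w₀L³/(360EI) = 403.2/EI
  span BC: point load 19.25 at a = 8: Pab(L + b)/(6LEI) = 136.9/EI
  relative rotation θ_0 = (644.4 + 540.1)/EI = 1185/EI
A unit hogging moment at B produces rotation L₁/(3EI) + L₂/(3EI) = 7.333/EI.
Slope continuity at B: θ_0 = M_B·7.333/EI, so M_B = 1185/7.333 = 161.5 kN·m (hogging).
Span BC, ΣM about C: R_B^{BC}·12 = 365 + 161.5, so R_B^{BC} = 43.88 kN and R_C = 91.25 − 43.88 = 47.37 kN.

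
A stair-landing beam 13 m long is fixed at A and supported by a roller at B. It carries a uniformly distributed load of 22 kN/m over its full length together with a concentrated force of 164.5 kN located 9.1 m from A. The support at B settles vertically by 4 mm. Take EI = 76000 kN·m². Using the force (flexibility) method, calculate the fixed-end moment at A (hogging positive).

M_A = 762.1 kN·m

Choose R_B as the redundant. The primary structure is the cantilever fixed at A.
Free-end deflection of the primary structure under the applied loading (downward +):
  UDL 22: wL⁴/(8EI) = 78543/EI
  point load 164.5 at a = 9.1: Pa²(3L − a)/(6EI) = 67884/EI
  δ_0 = 146427/EI
Flexibility coefficient — unit upward force at B: δ_{BB} = L³/(3EI) = 732.3/EI.
With EI = 76000 kN·m²: δ_0 = 1.9267 m and δ_{BB} = 0.009636 m/kN.
Compatibility — the beam at B must follow the support down by 0.004 m: δ_0 − R_B·δ_{BB} = 0.004, so R_B = (1.9267 − 0.004)/0.009636 = 199.5 kN.
Moment equilibrium about A: M_A = Σ(load moments about A) − R_B·L = 3356 − 199.5×13 = 762.1 kN·m.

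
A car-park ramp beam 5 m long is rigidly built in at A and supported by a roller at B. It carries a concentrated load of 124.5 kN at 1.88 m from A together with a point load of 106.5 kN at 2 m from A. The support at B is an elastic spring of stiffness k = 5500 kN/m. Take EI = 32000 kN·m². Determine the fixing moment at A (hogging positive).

M_A = 248.6 kN·m

Remove the prop at B; the released (primary) structure is a cantilever built in at A.
Free-end deflection of the primary structure under the applied loading (downward +):
  point load 124.5 at a = 1.88: Pa²(3L − a)/(6EI) = 962.2/EI
  point load 106.5 at a = 2: Pa²(3L − a)/(6EI) = 923/EI
  δ_0 = 1885/EI
Flexibility coefficient — unit upward force at B: δ_{BB} = L³/(3EI) = 41.67/EI.
With EI = 32000 kN·m²: δ_0 = 0.058913 m and δ_{BB} = 0.001302 m/kN.
Compatibility — the spring shortens by R_B/k under the reaction it provides: δ_0 − R_B·δ_{BB} = R_B/k. With 1/k = 0.000182 m/kN, R_B = δ_0 / (δ_{BB} + 1/k) = 0.058913 / (0.001302 + 0.000182) = 39.7 kN.
Moment equilibrium about A: M_A = Σ(load moments about A) − R_B·L = 447.1 − 39.7×5 = 248.6 kN·m.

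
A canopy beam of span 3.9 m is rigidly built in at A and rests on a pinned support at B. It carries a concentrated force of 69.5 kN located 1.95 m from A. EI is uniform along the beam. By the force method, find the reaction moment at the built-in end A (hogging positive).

M_A = 50.82 kN·m

Take the reaction at B as the redundant and release it; the primary structure is a cantilever fixed at A.
Primary-structure tip deflection at B by superposition:
  point load 69.5 at a = 1.95: Pa²(3L − a)/(6EI) = 429.4/EI
Flexibility coefficient — unit upward force at B: δ_{BB} = L³/(3EI) = 19.77/EI.
The prop prevents deflection at B: R_B = δ_0/δ_{BB} = 429.4/19.77 = 21.72 kN.
Moment equilibrium about A: M_A = Σ(load moments about A) − R_B·L = 135.5 − 21.72×3.9 = 50.82 kN·m.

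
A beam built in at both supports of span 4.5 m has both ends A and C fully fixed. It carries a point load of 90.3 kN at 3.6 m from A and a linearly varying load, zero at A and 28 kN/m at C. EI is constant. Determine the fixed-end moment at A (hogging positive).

Take the two fixed-end moments M_A, M_C as redundants; the released structure is the simple span AC.
Simple-span end rotations at A and C under the given loads:
  at A: point load 90.3 at a = 3.6: Pab(L + b)/(6LEI) = 58.51/EI
  at C: point load 90.3 at a = 3.6: Pab(L + a)/(6LEI) = 87.77/EI
  at A: triangular load, peak 28: 7w₀L³/(360EI) = 49.61/EI
  at C: triangular load, peak 28: w₀L³/(45EI) = 56.7/EI
  θ_A0 = 108.1/EI,  θ_C0 = 144.5/EI
Flexibility coefficients: a unit moment at one end gives L/(3EI) there and L/(6EI) at the far end, so f₁₁ = f₂₂ = 1.5/EI and f₁₂ = f₂₁ = 0.75/EI.
Compatibility — zero rotation at each built-in end:
  1.5 M_A + 0.75 M_C = 108.1
  0.75 M_A + 1.5 M_C = 144.5
Solving the pair gives M_A = 31.9 kN·m and M_C = 80.36 kN·m (hogging).

M_A = 31.9 kN·m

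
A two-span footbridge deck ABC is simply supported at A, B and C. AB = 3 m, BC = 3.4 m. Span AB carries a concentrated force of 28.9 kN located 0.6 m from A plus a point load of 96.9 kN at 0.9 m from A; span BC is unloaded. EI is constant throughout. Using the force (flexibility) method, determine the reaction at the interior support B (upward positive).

R_B = 48.97 kN

Release continuity at B by inserting a hinge; the redundant is the internal moment M_B. The primary structure is two simply-supported spans AB and BC.
Discontinuity in slope at B on the released structure — sum the simple-span end rotations:
  span AB: point load 28.9 at a = 0.6: Pab(L + a)/(6LEI) = 8.323/EI
  span AB: point load 96.9 at a = 0.9: Pab(L + a)/(6LEI) = 39.68/EI
  relative rotation θ_0 = (48 + 0)/EI = 48/EI
A unit hogging moment at B produces rotation L₁/(3EI) + L₂/(3EI) = 2.133/EI.
Slope continuity at B: θ_0 = M_B·2.133/EI, so M_B = 48/2.133 = 22.5 kN·m (hogging).
Span AB, ΣM about A with M_B applied at B: R_B^{AB}·3 = 104.5 + 22.5, so R_B^{AB} = 42.35 kN and R_A = 125.8 − 42.35 = 83.45 kN.
Span BC, ΣM about C: R_B^{BC}·3.4 = 0 + 22.5, so R_B^{BC} = 6.618 kN and R_C = 0 − 6.618 = -6.618 kN.
R_B = 42.35 + 6.618 = 48.97 kN.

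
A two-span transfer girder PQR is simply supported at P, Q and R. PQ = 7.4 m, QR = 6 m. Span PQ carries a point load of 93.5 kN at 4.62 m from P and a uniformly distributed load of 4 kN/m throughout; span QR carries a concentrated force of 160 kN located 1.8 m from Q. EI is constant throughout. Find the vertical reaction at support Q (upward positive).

R_Q = 234.9 kN

Insert a hinge at Q; M_Q is the redundant, and each span becomes simply supported.
End slopes at the hinge Q, treating each span as simply supported:
  span PQ: point load 93.5 at a = 4.62: Pab(L + a)/(6LEI) = 325.1/EI
  span PQ: UDL 4: wL³/(24EI) = 67.54/EI
  span QR: point load 160 at a = 1.8: Pab(L + b)/(6LEI) = 342.7/EI
  relative rotation θ_0 = (392.6 + 342.7)/EI = 735.4/EI
A unit hogging moment at Q produces rotation L₁/(3EI) + L₂/(3EI) = 4.467/EI.
Compatibility: M_Q·(L₁+L₂)/(3EI) = θ_0, giving M_Q = 164.6 kN·m (hogging).
Span PQ, ΣM about P with M_Q applied at Q: R_Q^{PQ}·7.4 = 541.5 + 164.6, so R_Q^{PQ} = 95.42 kN and R_P = 123.1 − 95.42 = 27.68 kN.
Span QR, ΣM about R: R_Q^{QR}·6 = 672 + 164.6, so R_Q^{QR} = 139.4 kN and R_R = 160 − 139.4 = 20.56 kN.
R_Q = 95.42 + 139.4 = 234.9 kN.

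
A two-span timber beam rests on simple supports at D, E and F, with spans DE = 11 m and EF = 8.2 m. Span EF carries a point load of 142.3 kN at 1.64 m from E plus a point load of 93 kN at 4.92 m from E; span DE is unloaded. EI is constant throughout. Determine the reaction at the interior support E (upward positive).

R_E = 178 kN

Insert a hinge at E; M_E is the redundant, and each span becomes simply supported.
Discontinuity in slope at E on the released structure — sum the simple-span end rotations:
  span EF: point load 142.3 at a = 1.64: Pab(L + b)/(6LEI) = 459.3/EI
  span EF: point load 93 at a = 4.92: Pab(L + b)/(6LEI) = 350.2/EI
  relative rotation θ_0 = (0 + 809.5)/EI = 809.5/EI
A unit hogging moment at E produces rotation L₁/(3EI) + L₂/(3EI) = 6.4/EI.
Slope continuity at E: θ_0 = M_E·6.4/EI, so M_E = 809.5/6.4 = 126.5 kN·m (hogging).
Span DE, ΣM about D with M_E applied at E: R_E^{DE}·11 = 0 + 126.5, so R_E^{DE} = 11.5 kN and R_D = 0 − 11.5 = -11.5 kN.
Span EF, ΣM about F: R_E^{EF}·8.2 = 1239 + 126.5, so R_E^{EF} = 166.5 kN and R_F = 235.3 − 166.5 = 68.84 kN.
R_E = 11.5 + 166.5 = 178 kN.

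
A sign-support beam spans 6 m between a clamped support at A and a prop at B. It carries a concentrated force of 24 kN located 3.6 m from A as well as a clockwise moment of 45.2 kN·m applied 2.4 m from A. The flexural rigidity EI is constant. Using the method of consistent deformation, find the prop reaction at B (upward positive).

R_B = 17.6 kN

Release the roller at B. Primary structure: cantilever fixed at A.
Primary-structure tip deflection at B by superposition:
  point load 24 at a = 3.6: Pa²(3L − a)/(6EI) = 746.5/EI
  clockwise couple 45.2 at a = 2.4: M₀a(2L − a)/(2EI) = 520.7/EI
  δ_0 = 1267/EI
Flexibility coefficient — unit upward force at B: δ_{BB} = L³/(3EI) = 72/EI.
Compatibility at B: δ_0 − R_B·δ_{BB} = 0, so R_B = 1267/72 = 17.6 kN.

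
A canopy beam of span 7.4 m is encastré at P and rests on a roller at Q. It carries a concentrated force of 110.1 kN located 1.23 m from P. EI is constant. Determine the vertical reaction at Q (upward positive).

Remove the prop at Q; the released (primary) structure is a cantilever built in at P.
Downward deflection at the released point Q due to the loads:
  point load 110.1 at a = 1.23: Pa²(3L − a)/(6EI) = 582.2/EI
Tip deflection under a unit load at Q: L³/(3EI) = 135.1/EI.
Compatibility at Q: δ_0 − R_Q·δ_{QQ} = 0, so R_Q = 582.2/135.1 = 4.31 kN.

R_Q = 4.31 kN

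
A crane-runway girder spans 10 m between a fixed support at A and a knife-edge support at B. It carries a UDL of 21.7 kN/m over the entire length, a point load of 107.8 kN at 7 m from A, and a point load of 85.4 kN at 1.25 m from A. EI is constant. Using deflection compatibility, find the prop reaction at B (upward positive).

Release the roller at B. Primary structure: cantilever fixed at A.
Free-end deflection of the primary structure under the applied loading (downward +):
  UDL 21.7: wL⁴/(8EI) = 27125/EI
  point load 107.8 at a = 7: Pa²(3L − a)/(6EI) = 20248/EI
  point load 85.4 at a = 1.25: Pa²(3L − a)/(6EI) = 639.4/EI
  δ_0 = 48013/EI
Flexibility coefficient — unit upward force at B: δ_{BB} = L³/(3EI) = 333.3/EI.
The prop prevents deflection at B: R_B = δ_0/δ_{BB} = 48013/333.3 = 144 kN.

R_B = 144 kN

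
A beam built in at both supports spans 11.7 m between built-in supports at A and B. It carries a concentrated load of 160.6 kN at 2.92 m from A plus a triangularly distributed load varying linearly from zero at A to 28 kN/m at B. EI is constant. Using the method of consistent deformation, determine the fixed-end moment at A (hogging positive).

Take the two fixed-end moments M_A, M_B as redundants; the released structure is the simple span AB.
Simple-span end rotations at A and B under the given loads:
  at A: point load 160.6 at a = 2.92: Pab(L + b)/(6LEI) = 1201/EI
  at B: point load 160.6 at a = 2.92: Pab(L + a)/(6LEI) = 857.5/EI
  at A: triangular load, peak 28: 7w₀L³/(360EI) = 872/EI
  at B: triangular load, peak 28: w₀L³/(45EI) = 996.6/EI
  θ_A0 = 2073/EI,  θ_B0 = 1854/EI
Flexibility coefficients: a unit moment at one end gives L/(3EI) there and L/(6EI) at the far end, so f₁₁ = f₂₂ = 3.9/EI and f₁₂ = f₂₁ = 1.95/EI.
Compatibility — zero rotation at each built-in end:
  3.9 M_A + 1.95 M_B = 2073
  1.95 M_A + 3.9 M_B = 1854
Solving the pair gives M_A = 391.9 kN·m and M_B = 279.5 kN·m (hogging).

M_A = 391.9 kN·m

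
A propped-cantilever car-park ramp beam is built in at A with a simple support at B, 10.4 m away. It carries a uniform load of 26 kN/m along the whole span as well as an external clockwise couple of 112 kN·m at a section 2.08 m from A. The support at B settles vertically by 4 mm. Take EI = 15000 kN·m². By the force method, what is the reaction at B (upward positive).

R_B = 107.1 kN

Choose R_B as the redundant. The primary structure is the cantilever fixed at A.
Downward deflection at the released point B due to the loads:
  UDL 26: wL⁴/(8EI) = 38020/EI
  clockwise couple 112 at a = 2.08: M₀a(2L − a)/(2EI) = 2181/EI
  δ_0 = 40201/EI
Tip deflection under a unit load at B: L³/(3EI) = 375/EI.
With EI = 15000 kN·m²: δ_0 = 2.6801 m and δ_{BB} = 0.024997 m/kN.
Compatibility — the beam at B must follow the support down by 0.004 m: δ_0 − R_B·δ_{BB} = 0.004, so R_B = (2.6801 − 0.004)/0.024997 = 107.1 kN.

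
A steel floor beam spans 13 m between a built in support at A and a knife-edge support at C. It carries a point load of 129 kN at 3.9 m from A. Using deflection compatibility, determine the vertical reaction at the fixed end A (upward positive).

Choose R_C as the redundant. The primary structure is the cantilever fixed at A.
Primary-structure tip deflection at C by superposition:
  point load 129 at a = 3.9: Pa²(3L − a)/(6EI) = 11478/EI
Flexibility coefficient — unit upward force at C: δ_{CC} = L³/(3EI) = 732.3/EI.
Compatibility at C: δ_0 − R_C·δ_{CC} = 0, so R_C = 11478/732.3 = 15.67 kN.
Vertical equilibrium: R_A = ΣP − R_C = 129 − 15.67 = 113.3 kN.

R_A = 113.3 kN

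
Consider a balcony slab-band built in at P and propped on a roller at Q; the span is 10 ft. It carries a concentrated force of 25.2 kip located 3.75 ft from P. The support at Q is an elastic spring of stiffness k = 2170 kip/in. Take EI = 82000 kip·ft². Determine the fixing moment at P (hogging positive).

M_P = 48.42 kip·ft

Take the reaction at Q as the redundant and release it; the primary structure is a cantilever fixed at P.
Deflection at Q on the released cantilever, summing each load's contribution:
  point load 25.2 at a = 3.75: Pa²(3L − a)/(6EI) = 1550/EI
Tip deflection under a unit load at Q: L³/(3EI) = 333.3/EI.
With EI = 82000 kip·ft²: δ_0 = 0.018907 ft and δ_{QQ} = 0.004065 ft/kip.
Compatibility — the spring shortens by R_Q/k under the reaction it provides: δ_0 − R_Q·δ_{QQ} = R_Q/k. With 1/k = 1/(2170×12) ft/kip = 0.000038 ft/kip, R_Q = δ_0 / (δ_{QQ} + 1/k) = 0.018907 / (0.004065 + 0.000038) = 4.608 kip.
Moment equilibrium about P: M_P = Σ(load moments about P) − R_Q·L = 94.5 − 4.608×10 = 48.42 kip·ft.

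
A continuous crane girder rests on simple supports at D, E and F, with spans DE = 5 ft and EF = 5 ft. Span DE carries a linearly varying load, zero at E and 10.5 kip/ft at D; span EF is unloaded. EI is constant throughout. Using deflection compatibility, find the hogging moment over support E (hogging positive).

M_E = 7.656 kip·ft

Take M_E as the redundant. Released structure: two simple spans DE and EF with a hinge at E.
Rotations at E on the released spans (each span's end-slope, ×1/EI):
  span DE: triangular load, peak 10.5: 7w₀L³/(360EI) = 25.52/EI
  relative rotation θ_0 = (25.52 + 0)/EI = 25.52/EI
A unit hogging moment at E produces rotation L₁/(3EI) + L₂/(3EI) = 3.333/EI.
Slope continuity at E: θ_0 = M_E·3.333/EI, so M_E = 25.52/3.333 = 7.656 kip·ft (hogging).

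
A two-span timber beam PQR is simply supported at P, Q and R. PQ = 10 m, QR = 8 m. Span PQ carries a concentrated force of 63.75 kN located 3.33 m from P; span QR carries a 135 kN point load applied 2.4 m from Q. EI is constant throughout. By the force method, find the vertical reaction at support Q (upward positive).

Take M_Q as the redundant. Released structure: two simple spans PQ and QR with a hinge at Q.
Rotations at Q on the released spans (each span's end-slope, ×1/EI):
  span PQ: point load 63.75 at a = 3.33: Pab(L + a)/(6LEI) = 314.6/EI
  span QR: point load 135 at a = 2.4: Pab(L + b)/(6LEI) = 514.1/EI
  relative rotation θ_0 = (314.6 + 514.1)/EI = 828.7/EI
A unit hogging moment at Q produces rotation L₁/(3EI) + L₂/(3EI) = 6/EI.
Compatibility: M_Q·(L₁+L₂)/(3EI) = θ_0, giving M_Q = 138.1 kN·m (hogging).
Span PQ, ΣM about P with M_Q applied at Q: R_Q^{PQ}·10 = 212.3 + 138.1, so R_Q^{PQ} = 35.04 kN and R_P = 63.75 − 35.04 = 28.71 kN.
Span QR, ΣM about R: R_Q^{QR}·8 = 756 + 138.1, so R_Q^{QR} = 111.8 kN and R_R = 135 − 111.8 = 23.24 kN.
R_Q = 35.04 + 111.8 = 146.8 kN.

R_Q = 146.8 kN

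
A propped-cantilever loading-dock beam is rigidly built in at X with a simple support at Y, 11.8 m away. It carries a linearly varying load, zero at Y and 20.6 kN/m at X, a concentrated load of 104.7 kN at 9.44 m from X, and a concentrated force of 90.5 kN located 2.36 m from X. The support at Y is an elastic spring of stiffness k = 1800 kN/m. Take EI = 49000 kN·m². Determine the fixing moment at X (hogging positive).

Release the roller at Y. Primary structure: cantilever fixed at X.
Free-end deflection of the primary structure under the applied loading (downward +):
  triangular load, peak 20.6 at the fixed end: w₀L⁴/(30EI) = 13313/EI
  point load 104.7 at a = 9.44: Pa²(3L − a)/(6EI) = 40369/EI
  point load 90.5 at a = 2.36: Pa²(3L − a)/(6EI) = 2776/EI
  δ_0 = 56457/EI
Flexibility coefficient — unit upward force at Y: δ_{YY} = L³/(3EI) = 547.7/EI.
With EI = 49000 kN·m²: δ_0 = 1.1522 m and δ_{YY} = 0.011177 m/kN.
Compatibility — the spring shortens by R_Y/k under the reaction it provides: δ_0 − R_Y·δ_{YY} = R_Y/k. With 1/k = 0.000556 m/kN, R_Y = δ_0 / (δ_{YY} + 1/k) = 1.1522 / (0.011177 + 0.000556) = 98.2 kN.
Moment equilibrium about X: M_X = Σ(load moments about X) − R_Y·L = 1680 − 98.2×11.8 = 521.2 kN·m.

M_X = 521.2 kN·m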